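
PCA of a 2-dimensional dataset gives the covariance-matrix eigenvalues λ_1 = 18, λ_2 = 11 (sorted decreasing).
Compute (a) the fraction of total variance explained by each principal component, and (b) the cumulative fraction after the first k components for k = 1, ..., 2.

Step 1 — total variance = trace(Sigma) = Σ λ_i = 18 + 11 = 29.

Step 2 — fraction explained by component i = λ_i / Σ λ:
  PC1: 18/29 = 0.6207
  PC2: 11/29 = 0.3793

Step 3 — cumulative fraction after k components = (λ_1 + ... + λ_k) / Σ λ:
  k = 1: 18/29 = 0.6207
  k = 2: (18 + 11)/29 = 29/29 = 1

Summary (fraction, with percent):

explained: PC1 0.6207 (62.07%), PC2 0.3793 (37.93%);  cumulative: 0.6207, 1


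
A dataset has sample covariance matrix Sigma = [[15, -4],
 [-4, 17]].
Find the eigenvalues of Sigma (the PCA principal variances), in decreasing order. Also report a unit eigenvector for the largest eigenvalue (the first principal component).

Step 1 — characteristic polynomial of 2×2 Sigma:
  det(Sigma - λI) = λ² - trace · λ + det = 0.
  trace = 15 + 17 = 32, det = 15·17 - (-4)² = 239.
Step 2 — discriminant:
  Δ = trace² - 4·det = 1024 - 956 = 68.
Step 3 — eigenvalues:
  λ = (trace ± √Δ)/2 = (32 ± 8.2462)/2,
  λ_1 = 20.1231,  λ_2 = 11.8769.

Step 4 — unit eigenvector for λ_1: solve (Sigma - λ_1 I)v = 0. First row:
  (15 - 20.1231)·v_x + (-4)·v_y = 0, i.e. (-5.1231)·v_x + (-4)·v_y = 0,
  so v ∝ (b, λ_1 - a) = (-4, 5.1231); multiply by -1 so the first entry is positive: u = (4, -5.1231).
  ||u|| = √((4)² + (-5.1231)²) = √(42.2462) ≈ 6.4997,
  v_1 = u/||u|| ≈ (0.6154, -0.7882) (||v_1|| = 1).

λ_1 = 20.1231,  λ_2 = 11.8769;  v_1 ≈ (0.6154, -0.7882)


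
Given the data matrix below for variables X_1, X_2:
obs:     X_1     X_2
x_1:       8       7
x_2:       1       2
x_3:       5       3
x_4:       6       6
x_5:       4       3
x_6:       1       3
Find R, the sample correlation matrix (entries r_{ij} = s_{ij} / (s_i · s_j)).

Step 1 — column means:
  mean(X_1) = (8 + 1 + 5 + 6 + 4 + 1) / 6 = 25/6 = 4.1667
  mean(X_2) = (7 + 2 + 3 + 6 + 3 + 3) / 6 = 24/6 = 4

Step 2 — sample variances and covariances s[i,j] = (1/(n-1)) · Σ_k (x_{k,i} - mean_i) · (x_{k,j} - mean_j), with n-1 = 5:
  s[X_1,X_1] = ((3.8333)·(3.8333) + (-3.1667)·(-3.1667) + (0.8333)·(0.8333) + (1.8333)·(1.8333) + (-0.1667)·(-0.1667) + (-3.1667)·(-3.1667)) / 5 = 38.8333/5 = 7.7667
  s[X_1,X_2] = ((3.8333)·(3) + (-3.1667)·(-2) + (0.8333)·(-1) + (1.8333)·(2) + (-0.1667)·(-1) + (-3.1667)·(-1)) / 5 = 24/5 = 4.8
  s[X_2,X_2] = ((3)·(3) + (-2)·(-2) + (-1)·(-1) + (2)·(2) + (-1)·(-1) + (-1)·(-1)) / 5 = 20/5 = 4
  Sample standard deviations s_i = √(s[i,i]):
  s(X_1) = √(7.7667) = 2.7869
  s(X_2) = √(4) = 2

Step 3 — r_{ij} = s_{ij} / (s_i · s_j):
  r[X_1,X_1] = 1 (diagonal).
  r[X_1,X_2] = 4.8 / (2.7869 · 2) = 4.8 / 5.5737 = 0.8612
  r[X_2,X_2] = 1 (diagonal).

R is symmetric with unit diagonal. Assembling:

R = [[1, 0.8612],
 [0.8612, 1]]


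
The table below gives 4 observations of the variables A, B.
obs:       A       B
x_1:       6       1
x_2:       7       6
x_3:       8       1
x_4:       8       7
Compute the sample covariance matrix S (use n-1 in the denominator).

Step 1 — column means:
  mean(A) = (6 + 7 + 8 + 8) / 4 = 29/4 = 7.25
  mean(B) = (1 + 6 + 1 + 7) / 4 = 15/4 = 3.75

Step 2 — sample covariance S[i,j] = (1/(n-1)) · Σ_k (x_{k,i} - mean_i) · (x_{k,j} - mean_j), with n-1 = 3.
  S[A,A] = ((-1.25)·(-1.25) + (-0.25)·(-0.25) + (0.75)·(0.75) + (0.75)·(0.75)) / 3 = 2.75/3 = 0.9167
  S[A,B] = ((-1.25)·(-2.75) + (-0.25)·(2.25) + (0.75)·(-2.75) + (0.75)·(3.25)) / 3 = 3.25/3 = 1.0833
  S[B,B] = ((-2.75)·(-2.75) + (2.25)·(2.25) + (-2.75)·(-2.75) + (3.25)·(3.25)) / 3 = 30.75/3 = 10.25

S is symmetric (S[j,i] = S[i,j]). Assembling:

S = [[0.9167, 1.0833],
 [1.0833, 10.25]]


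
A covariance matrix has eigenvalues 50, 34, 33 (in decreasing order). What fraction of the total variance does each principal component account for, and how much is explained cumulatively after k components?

Step 1 — total variance = trace(Sigma) = Σ λ_i = 50 + 34 + 33 = 117.

Step 2 — fraction explained by component i = λ_i / Σ λ:
  PC1: 50/117 = 0.4274
  PC2: 34/117 = 0.2906
  PC3: 33/117 = 0.2821

Step 3 — cumulative fraction after k components = (λ_1 + ... + λ_k) / Σ λ:
  k = 1: 50/117 = 0.4274
  k = 2: (50 + 34)/117 = 84/117 = 0.7179
  k = 3: (50 + 34 + 33)/117 = 117/117 = 1

Summary (fraction, with percent):

explained: PC1 0.4274 (42.74%), PC2 0.2906 (29.06%), PC3 0.2821 (28.21%);  cumulative: 0.4274, 0.7179, 1


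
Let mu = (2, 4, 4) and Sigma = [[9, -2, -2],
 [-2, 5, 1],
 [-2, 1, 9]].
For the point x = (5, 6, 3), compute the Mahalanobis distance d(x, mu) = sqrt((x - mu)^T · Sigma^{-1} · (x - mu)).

Step 1 — centre the observation: (x - mu) = (3, 2, -1).

Step 2 — invert Sigma (cofactor / det for 3×3, or solve directly):
  Sigma^{-1} = [[0.1264, 0.046, 0.023],
 [0.046, 0.2213, -0.0144],
 [0.023, -0.0144, 0.1178]].

Step 3 — form the quadratic (x - mu)^T · Sigma^{-1} · (x - mu):
  Sigma^{-1} · (x - mu) = (0.4483, 0.5948, -0.0776).
  (x - mu)^T · [Sigma^{-1} · (x - mu)] = (3)·(0.4483) + (2)·(0.5948) + (-1)·(-0.0776) = 2.6121.

Step 4 — take square root: d = √(2.6121) ≈ 1.6162.

d(x, mu) = √(2.6121) ≈ 1.6162


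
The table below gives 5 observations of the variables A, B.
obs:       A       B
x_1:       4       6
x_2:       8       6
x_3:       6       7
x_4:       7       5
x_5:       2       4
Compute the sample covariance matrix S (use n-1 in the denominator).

Step 1 — column means:
  mean(A) = (4 + 8 + 6 + 7 + 2) / 5 = 27/5 = 5.4
  mean(B) = (6 + 6 + 7 + 5 + 4) / 5 = 28/5 = 5.6

Step 2 — sample covariance S[i,j] = (1/(n-1)) · Σ_k (x_{k,i} - mean_i) · (x_{k,j} - mean_j), with n-1 = 4.
  S[A,A] = ((-1.4)·(-1.4) + (2.6)·(2.6) + (0.6)·(0.6) + (1.6)·(1.6) + (-3.4)·(-3.4)) / 4 = 23.2/4 = 5.8
  S[A,B] = ((-1.4)·(0.4) + (2.6)·(0.4) + (0.6)·(1.4) + (1.6)·(-0.6) + (-3.4)·(-1.6)) / 4 = 5.8/4 = 1.45
  S[B,B] = ((0.4)·(0.4) + (0.4)·(0.4) + (1.4)·(1.4) + (-0.6)·(-0.6) + (-1.6)·(-1.6)) / 4 = 5.2/4 = 1.3

S is symmetric (S[j,i] = S[i,j]). Assembling:

S = [[5.8, 1.45],
 [1.45, 1.3]]


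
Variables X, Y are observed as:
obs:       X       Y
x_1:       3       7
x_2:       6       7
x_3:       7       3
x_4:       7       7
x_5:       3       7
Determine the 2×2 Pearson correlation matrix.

Step 1 — column means:
  mean(X) = (3 + 6 + 7 + 7 + 3) / 5 = 26/5 = 5.2
  mean(Y) = (7 + 7 + 3 + 7 + 7) / 5 = 31/5 = 6.2

Step 2 — sample variances and covariances s[i,j] = (1/(n-1)) · Σ_k (x_{k,i} - mean_i) · (x_{k,j} - mean_j), with n-1 = 4:
  s[X,X] = ((-2.2)·(-2.2) + (0.8)·(0.8) + (1.8)·(1.8) + (1.8)·(1.8) + (-2.2)·(-2.2)) / 4 = 16.8/4 = 4.2
  s[X,Y] = ((-2.2)·(0.8) + (0.8)·(0.8) + (1.8)·(-3.2) + (1.8)·(0.8) + (-2.2)·(0.8)) / 4 = -7.2/4 = -1.8
  s[Y,Y] = ((0.8)·(0.8) + (0.8)·(0.8) + (-3.2)·(-3.2) + (0.8)·(0.8) + (0.8)·(0.8)) / 4 = 12.8/4 = 3.2
  Sample standard deviations s_i = √(s[i,i]):
  s(X) = √(4.2) = 2.0494
  s(Y) = √(3.2) = 1.7889

Step 3 — r_{ij} = s_{ij} / (s_i · s_j):
  r[X,X] = 1 (diagonal).
  r[X,Y] = -1.8 / (2.0494 · 1.7889) = -1.8 / 3.6661 = -0.491
  r[Y,Y] = 1 (diagonal).

R is symmetric with unit diagonal. Assembling:

R = [[1, -0.491],
 [-0.491, 1]]


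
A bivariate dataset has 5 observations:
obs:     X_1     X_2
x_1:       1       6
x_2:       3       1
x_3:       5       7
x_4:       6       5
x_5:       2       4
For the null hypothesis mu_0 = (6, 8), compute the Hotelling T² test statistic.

Step 1 — sample mean vector:
  mean(X_1) = (1 + 3 + 5 + 6 + 2) / 5 = 17/5 = 3.4
  mean(X_2) = (6 + 1 + 7 + 5 + 4) / 5 = 23/5 = 4.6
  x̄ = (3.4, 4.6),  deviation x̄ - mu_0 = (3.4, 4.6) - (6, 8) = (-2.6, -3.4).

Step 2 — sample covariance matrix, S[i,j] = (1/(n-1)) · Σ_k (x_{k,i} - mean_i) · (x_{k,j} - mean_j), divisor n-1 = 4:
  S[X_1,X_1] = ((-2.4)·(-2.4) + (-0.4)·(-0.4) + (1.6)·(1.6) + (2.6)·(2.6) + (-1.4)·(-1.4)) / 4 = 17.2/4 = 4.3
  S[X_1,X_2] = ((-2.4)·(1.4) + (-0.4)·(-3.6) + (1.6)·(2.4) + (2.6)·(0.4) + (-1.4)·(-0.6)) / 4 = 3.8/4 = 0.95
  S[X_2,X_2] = ((1.4)·(1.4) + (-3.6)·(-3.6) + (2.4)·(2.4) + (0.4)·(0.4) + (-0.6)·(-0.6)) / 4 = 21.2/4 = 5.3
  S = [[4.3, 0.95],
 [0.95, 5.3]].

Step 3 — invert S. det(S) = 4.3·5.3 - (0.95)² = 21.8875.
  S^{-1} = (1/det) · [[d, -b], [-b, a]] = [[0.2421, -0.0434],
 [-0.0434, 0.1965]].

Step 4 — quadratic form (x̄ - mu_0)^T · S^{-1} · (x̄ - mu_0):
  S^{-1} · (x̄ - mu_0) = (-0.482, -0.5551),
  (x̄ - mu_0)^T · [...] = (-2.6)·(-0.482) + (-3.4)·(-0.5551) = 3.1406.

Step 5 — scale by n: T² = 5 · 3.1406 = 15.703.

T² ≈ 15.703


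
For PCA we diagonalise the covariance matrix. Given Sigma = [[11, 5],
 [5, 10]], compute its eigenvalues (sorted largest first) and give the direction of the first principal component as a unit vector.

Step 1 — characteristic polynomial of 2×2 Sigma:
  det(Sigma - λI) = λ² - trace · λ + det = 0.
  trace = 11 + 10 = 21, det = 11·10 - (5)² = 85.
Step 2 — discriminant:
  Δ = trace² - 4·det = 441 - 340 = 101.
Step 3 — eigenvalues:
  λ = (trace ± √Δ)/2 = (21 ± 10.0499)/2,
  λ_1 = 15.5249,  λ_2 = 5.4751.

Step 4 — unit eigenvector for λ_1: solve (Sigma - λ_1 I)v = 0. First row:
  (11 - 15.5249)·v_x + (5)·v_y = 0, i.e. (-4.5249)·v_x + (5)·v_y = 0,
  so v ∝ (b, λ_1 - a) = (5, 4.5249) = u.
  ||u|| = √((5)² + (4.5249)²) = √(45.4751) ≈ 6.7435,
  v_1 = u/||u|| ≈ (0.7415, 0.671) (||v_1|| = 1).

λ_1 = 15.5249,  λ_2 = 5.4751;  v_1 ≈ (0.7415, 0.671)


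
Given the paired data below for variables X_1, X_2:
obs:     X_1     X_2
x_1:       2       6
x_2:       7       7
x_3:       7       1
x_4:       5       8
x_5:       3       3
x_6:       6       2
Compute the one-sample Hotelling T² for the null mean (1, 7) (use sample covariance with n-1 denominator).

Step 1 — sample mean vector:
  mean(X_1) = (2 + 7 + 7 + 5 + 3 + 6) / 6 = 30/6 = 5
  mean(X_2) = (6 + 7 + 1 + 8 + 3 + 2) / 6 = 27/6 = 4.5
  x̄ = (5, 4.5),  deviation x̄ - mu_0 = (5, 4.5) - (1, 7) = (4, -2.5).

Step 2 — sample covariance matrix, S[i,j] = (1/(n-1)) · Σ_k (x_{k,i} - mean_i) · (x_{k,j} - mean_j), divisor n-1 = 5:
  S[X_1,X_1] = ((-3)·(-3) + (2)·(2) + (2)·(2) + (0)·(0) + (-2)·(-2) + (1)·(1)) / 5 = 22/5 = 4.4
  S[X_1,X_2] = ((-3)·(1.5) + (2)·(2.5) + (2)·(-3.5) + (0)·(3.5) + (-2)·(-1.5) + (1)·(-2.5)) / 5 = -6/5 = -1.2
  S[X_2,X_2] = ((1.5)·(1.5) + (2.5)·(2.5) + (-3.5)·(-3.5) + (3.5)·(3.5) + (-1.5)·(-1.5) + (-2.5)·(-2.5)) / 5 = 41.5/5 = 8.3
  S = [[4.4, -1.2],
 [-1.2, 8.3]].

Step 3 — invert S. det(S) = 4.4·8.3 - (-1.2)² = 35.08.
  S^{-1} = (1/det) · [[d, -b], [-b, a]] = [[0.2366, 0.0342],
 [0.0342, 0.1254]].

Step 4 — quadratic form (x̄ - mu_0)^T · S^{-1} · (x̄ - mu_0):
  S^{-1} · (x̄ - mu_0) = (0.8609, -0.1767),
  (x̄ - mu_0)^T · [...] = (4)·(0.8609) + (-2.5)·(-0.1767) = 3.8854.

Step 5 — scale by n: T² = 6 · 3.8854 = 23.3124.

T² ≈ 23.3124


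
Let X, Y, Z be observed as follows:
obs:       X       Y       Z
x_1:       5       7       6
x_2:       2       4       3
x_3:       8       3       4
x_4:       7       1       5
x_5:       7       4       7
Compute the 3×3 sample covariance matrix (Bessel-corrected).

Step 1 — column means:
  mean(X) = (5 + 2 + 8 + 7 + 7) / 5 = 29/5 = 5.8
  mean(Y) = (7 + 4 + 3 + 1 + 4) / 5 = 19/5 = 3.8
  mean(Z) = (6 + 3 + 4 + 5 + 7) / 5 = 25/5 = 5

Step 2 — sample covariance S[i,j] = (1/(n-1)) · Σ_k (x_{k,i} - mean_i) · (x_{k,j} - mean_j), with n-1 = 4.
  S[X,X] = ((-0.8)·(-0.8) + (-3.8)·(-3.8) + (2.2)·(2.2) + (1.2)·(1.2) + (1.2)·(1.2)) / 4 = 22.8/4 = 5.7
  S[X,Y] = ((-0.8)·(3.2) + (-3.8)·(0.2) + (2.2)·(-0.8) + (1.2)·(-2.8) + (1.2)·(0.2)) / 4 = -8.2/4 = -2.05
  S[X,Z] = ((-0.8)·(1) + (-3.8)·(-2) + (2.2)·(-1) + (1.2)·(0) + (1.2)·(2)) / 4 = 7/4 = 1.75
  S[Y,Y] = ((3.2)·(3.2) + (0.2)·(0.2) + (-0.8)·(-0.8) + (-2.8)·(-2.8) + (0.2)·(0.2)) / 4 = 18.8/4 = 4.7
  S[Y,Z] = ((3.2)·(1) + (0.2)·(-2) + (-0.8)·(-1) + (-2.8)·(0) + (0.2)·(2)) / 4 = 4/4 = 1
  S[Z,Z] = ((1)·(1) + (-2)·(-2) + (-1)·(-1) + (0)·(0) + (2)·(2)) / 4 = 10/4 = 2.5

S is symmetric (S[j,i] = S[i,j]). Assembling:

S = [[5.7, -2.05, 1.75],
 [-2.05, 4.7, 1],
 [1.75, 1, 2.5]]


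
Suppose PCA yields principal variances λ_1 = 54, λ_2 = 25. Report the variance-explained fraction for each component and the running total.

Step 1 — total variance = trace(Sigma) = Σ λ_i = 54 + 25 = 79.

Step 2 — fraction explained by component i = λ_i / Σ λ:
  PC1: 54/79 = 0.6835
  PC2: 25/79 = 0.3165

Step 3 — cumulative fraction after k components = (λ_1 + ... + λ_k) / Σ λ:
  k = 1: 54/79 = 0.6835
  k = 2: (54 + 25)/79 = 79/79 = 1

Summary (fraction, with percent):

explained: PC1 0.6835 (68.35%), PC2 0.3165 (31.65%);  cumulative: 0.6835, 1


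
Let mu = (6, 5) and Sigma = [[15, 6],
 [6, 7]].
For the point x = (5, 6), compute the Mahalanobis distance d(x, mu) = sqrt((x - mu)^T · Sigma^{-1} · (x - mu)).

Step 1 — centre the observation: (x - mu) = (-1, 1).

Step 2 — invert Sigma. det(Sigma) = 15·7 - (6)² = 69.
  Sigma^{-1} = (1/det) · [[d, -b], [-b, a]] = [[0.1014, -0.087],
 [-0.087, 0.2174]].

Step 3 — form the quadratic (x - mu)^T · Sigma^{-1} · (x - mu):
  Sigma^{-1} · (x - mu) = (-0.1884, 0.3043).
  (x - mu)^T · [Sigma^{-1} · (x - mu)] = (-1)·(-0.1884) + (1)·(0.3043) = 0.4928.

Step 4 — take square root: d = √(0.4928) ≈ 0.702.

d(x, mu) = √(0.4928) ≈ 0.702


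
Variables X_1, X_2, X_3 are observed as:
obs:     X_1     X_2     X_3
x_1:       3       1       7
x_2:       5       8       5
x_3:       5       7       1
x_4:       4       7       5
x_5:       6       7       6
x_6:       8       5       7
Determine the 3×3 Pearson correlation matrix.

Step 1 — column means:
  mean(X_1) = (3 + 5 + 5 + 4 + 6 + 8) / 6 = 31/6 = 5.1667
  mean(X_2) = (1 + 8 + 7 + 7 + 7 + 5) / 6 = 35/6 = 5.8333
  mean(X_3) = (7 + 5 + 1 + 5 + 6 + 7) / 6 = 31/6 = 5.1667

Step 2 — sample variances and covariances s[i,j] = (1/(n-1)) · Σ_k (x_{k,i} - mean_i) · (x_{k,j} - mean_j), with n-1 = 5:
  s[X_1,X_1] = ((-2.1667)·(-2.1667) + (-0.1667)·(-0.1667) + (-0.1667)·(-0.1667) + (-1.1667)·(-1.1667) + (0.8333)·(0.8333) + (2.8333)·(2.8333)) / 5 = 14.8333/5 = 2.9667
  s[X_1,X_2] = ((-2.1667)·(-4.8333) + (-0.1667)·(2.1667) + (-0.1667)·(1.1667) + (-1.1667)·(1.1667) + (0.8333)·(1.1667) + (2.8333)·(-0.8333)) / 5 = 7.1667/5 = 1.4333
  s[X_1,X_3] = ((-2.1667)·(1.8333) + (-0.1667)·(-0.1667) + (-0.1667)·(-4.1667) + (-1.1667)·(-0.1667) + (0.8333)·(0.8333) + (2.8333)·(1.8333)) / 5 = 2.8333/5 = 0.5667
  s[X_2,X_2] = ((-4.8333)·(-4.8333) + (2.1667)·(2.1667) + (1.1667)·(1.1667) + (1.1667)·(1.1667) + (1.1667)·(1.1667) + (-0.8333)·(-0.8333)) / 5 = 32.8333/5 = 6.5667
  s[X_2,X_3] = ((-4.8333)·(1.8333) + (2.1667)·(-0.1667) + (1.1667)·(-4.1667) + (1.1667)·(-0.1667) + (1.1667)·(0.8333) + (-0.8333)·(1.8333)) / 5 = -14.8333/5 = -2.9667
  s[X_3,X_3] = ((1.8333)·(1.8333) + (-0.1667)·(-0.1667) + (-4.1667)·(-4.1667) + (-0.1667)·(-0.1667) + (0.8333)·(0.8333) + (1.8333)·(1.8333)) / 5 = 24.8333/5 = 4.9667
  Sample standard deviations s_i = √(s[i,i]):
  s(X_1) = √(2.9667) = 1.7224
  s(X_2) = √(6.5667) = 2.5626
  s(X_3) = √(4.9667) = 2.2286

Step 3 — r_{ij} = s_{ij} / (s_i · s_j):
  r[X_1,X_1] = 1 (diagonal).
  r[X_1,X_2] = 1.4333 / (1.7224 · 2.5626) = 1.4333 / 4.4137 = 0.3247
  r[X_1,X_3] = 0.5667 / (1.7224 · 2.2286) = 0.5667 / 3.8385 = 0.1476
  r[X_2,X_2] = 1 (diagonal).
  r[X_2,X_3] = -2.9667 / (2.5626 · 2.2286) = -2.9667 / 5.7109 = -0.5195
  r[X_3,X_3] = 1 (diagonal).

R is symmetric with unit diagonal. Assembling:

R = [[1, 0.3247, 0.1476],
 [0.3247, 1, -0.5195],
 [0.1476, -0.5195, 1]]


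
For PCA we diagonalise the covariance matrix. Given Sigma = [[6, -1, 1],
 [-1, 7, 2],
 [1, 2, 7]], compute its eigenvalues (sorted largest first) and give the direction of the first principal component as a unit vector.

Step 1 — characteristic polynomial p(λ) = det(λI - Sigma) = λ³ - tr·λ² + c_1·λ - det, where tr = trace, c_1 = sum of the principal 2×2 minors, det = det(Sigma):
  tr = 6 + 7 + 7 = 20,
  c_1 = (6·7 - (-1)²) + (6·7 - (1)²) + (7·7 - (2)²) = 41 + 41 + 45 = 127,
  det = 6·(7·7 - (2)²) - (-1)·((-1)·7 - (2)·(1)) + (1)·((-1)·(2) - 7·(1)) = 6·(45) - (-1)·(-9) + (1)·(-9) = 252.
  So p(λ) = λ³ - 20λ² + 127λ - 252.
Step 2 — look for an integer root (rational root theorem: any rational root is an integer divisor of 252). Testing λ = 4:
  p(4) = 64 - 320 + 508 - 252 = 0  ✓
  Dividing out (λ - 4): p(λ) = (λ - 4)(λ² - 16λ + 63).
Step 3 — remaining eigenvalues from the quadratic λ² - 16λ + 63 = 0:
  Δ = 16² - 4·63 = 256 - 252 = 4,  λ = (16 ± √4)/2 = (16 ± 2)/2 = 9 or 7.
  Sorted: λ_1 = 9,  λ_2 = 7,  λ_3 = 4  (check: sum = 20 = tr ✓).

Step 4 — unit eigenvector for λ_1 = 9: v spans the null space of (Sigma - λ_1 I), whose rows are
  r_1 = (-3, -1, 1),  r_2 = (-1, -2, 2),  r_3 = (1, 2, -2).
  v is orthogonal to every row, so take v ∝ r_1 × r_2 = ((-1)·(2) - (1)·(-2), (1)·(-1) - (-3)·(2), (-3)·(-2) - (-1)·(-1)) = (0, 5, 5).
  Rescale (divide by 5): u = (0, 1, 1).
  ||u|| = √((0)² + (1)² + (1)²) = √(2) ≈ 1.4142,  v_1 = u/||u|| ≈ (0, 0.7071, 0.7071) (||v_1|| = 1).

λ_1 = 9,  λ_2 = 7,  λ_3 = 4;  v_1 ≈ (0, 0.7071, 0.7071)


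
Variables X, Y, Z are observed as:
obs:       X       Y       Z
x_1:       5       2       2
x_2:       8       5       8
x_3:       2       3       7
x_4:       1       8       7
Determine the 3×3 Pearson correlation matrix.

Step 1 — column means:
  mean(X) = (5 + 8 + 2 + 1) / 4 = 16/4 = 4
  mean(Y) = (2 + 5 + 3 + 8) / 4 = 18/4 = 4.5
  mean(Z) = (2 + 8 + 7 + 7) / 4 = 24/4 = 6

Step 2 — sample variances and covariances s[i,j] = (1/(n-1)) · Σ_k (x_{k,i} - mean_i) · (x_{k,j} - mean_j), with n-1 = 3:
  s[X,X] = ((1)·(1) + (4)·(4) + (-2)·(-2) + (-3)·(-3)) / 3 = 30/3 = 10
  s[X,Y] = ((1)·(-2.5) + (4)·(0.5) + (-2)·(-1.5) + (-3)·(3.5)) / 3 = -8/3 = -2.6667
  s[X,Z] = ((1)·(-4) + (4)·(2) + (-2)·(1) + (-3)·(1)) / 3 = -1/3 = -0.3333
  s[Y,Y] = ((-2.5)·(-2.5) + (0.5)·(0.5) + (-1.5)·(-1.5) + (3.5)·(3.5)) / 3 = 21/3 = 7
  s[Y,Z] = ((-2.5)·(-4) + (0.5)·(2) + (-1.5)·(1) + (3.5)·(1)) / 3 = 13/3 = 4.3333
  s[Z,Z] = ((-4)·(-4) + (2)·(2) + (1)·(1) + (1)·(1)) / 3 = 22/3 = 7.3333
  Sample standard deviations s_i = √(s[i,i]):
  s(X) = √(10) = 3.1623
  s(Y) = √(7) = 2.6458
  s(Z) = √(7.3333) = 2.708

Step 3 — r_{ij} = s_{ij} / (s_i · s_j):
  r[X,X] = 1 (diagonal).
  r[X,Y] = -2.6667 / (3.1623 · 2.6458) = -2.6667 / 8.3666 = -0.3187
  r[X,Z] = -0.3333 / (3.1623 · 2.708) = -0.3333 / 8.5635 = -0.0389
  r[Y,Y] = 1 (diagonal).
  r[Y,Z] = 4.3333 / (2.6458 · 2.708) = 4.3333 / 7.1647 = 0.6048
  r[Z,Z] = 1 (diagonal).

R is symmetric with unit diagonal. Assembling:

R = [[1, -0.3187, -0.0389],
 [-0.3187, 1, 0.6048],
 [-0.0389, 0.6048, 1]]


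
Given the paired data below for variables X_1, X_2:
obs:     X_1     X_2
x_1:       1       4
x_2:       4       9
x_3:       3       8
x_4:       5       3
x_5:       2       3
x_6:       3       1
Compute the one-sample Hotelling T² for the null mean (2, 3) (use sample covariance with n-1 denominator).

Step 1 — sample mean vector:
  mean(X_1) = (1 + 4 + 3 + 5 + 2 + 3) / 6 = 18/6 = 3
  mean(X_2) = (4 + 9 + 8 + 3 + 3 + 1) / 6 = 28/6 = 4.6667
  x̄ = (3, 4.6667),  deviation x̄ - mu_0 = (3, 4.6667) - (2, 3) = (1, 1.6667).

Step 2 — sample covariance matrix, S[i,j] = (1/(n-1)) · Σ_k (x_{k,i} - mean_i) · (x_{k,j} - mean_j), divisor n-1 = 5:
  S[X_1,X_1] = ((-2)·(-2) + (1)·(1) + (0)·(0) + (2)·(2) + (-1)·(-1) + (0)·(0)) / 5 = 10/5 = 2
  S[X_1,X_2] = ((-2)·(-0.6667) + (1)·(4.3333) + (0)·(3.3333) + (2)·(-1.6667) + (-1)·(-1.6667) + (0)·(-3.6667)) / 5 = 4/5 = 0.8
  S[X_2,X_2] = ((-0.6667)·(-0.6667) + (4.3333)·(4.3333) + (3.3333)·(3.3333) + (-1.6667)·(-1.6667) + (-1.6667)·(-1.6667) + (-3.6667)·(-3.6667)) / 5 = 49.3333/5 = 9.8667
  S = [[2, 0.8],
 [0.8, 9.8667]].

Step 3 — invert S. det(S) = 2·9.8667 - (0.8)² = 19.0933.
  S^{-1} = (1/det) · [[d, -b], [-b, a]] = [[0.5168, -0.0419],
 [-0.0419, 0.1047]].

Step 4 — quadratic form (x̄ - mu_0)^T · S^{-1} · (x̄ - mu_0):
  S^{-1} · (x̄ - mu_0) = (0.4469, 0.1327),
  (x̄ - mu_0)^T · [...] = (1)·(0.4469) + (1.6667)·(0.1327) = 0.6681.

Step 5 — scale by n: T² = 6 · 0.6681 = 4.0084.

T² ≈ 4.0084


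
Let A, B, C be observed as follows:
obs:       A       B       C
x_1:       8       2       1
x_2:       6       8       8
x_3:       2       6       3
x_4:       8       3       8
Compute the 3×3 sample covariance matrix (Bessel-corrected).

Step 1 — column means:
  mean(A) = (8 + 6 + 2 + 8) / 4 = 24/4 = 6
  mean(B) = (2 + 8 + 6 + 3) / 4 = 19/4 = 4.75
  mean(C) = (1 + 8 + 3 + 8) / 4 = 20/4 = 5

Step 2 — sample covariance S[i,j] = (1/(n-1)) · Σ_k (x_{k,i} - mean_i) · (x_{k,j} - mean_j), with n-1 = 3.
  S[A,A] = ((2)·(2) + (0)·(0) + (-4)·(-4) + (2)·(2)) / 3 = 24/3 = 8
  S[A,B] = ((2)·(-2.75) + (0)·(3.25) + (-4)·(1.25) + (2)·(-1.75)) / 3 = -14/3 = -4.6667
  S[A,C] = ((2)·(-4) + (0)·(3) + (-4)·(-2) + (2)·(3)) / 3 = 6/3 = 2
  S[B,B] = ((-2.75)·(-2.75) + (3.25)·(3.25) + (1.25)·(1.25) + (-1.75)·(-1.75)) / 3 = 22.75/3 = 7.5833
  S[B,C] = ((-2.75)·(-4) + (3.25)·(3) + (1.25)·(-2) + (-1.75)·(3)) / 3 = 13/3 = 4.3333
  S[C,C] = ((-4)·(-4) + (3)·(3) + (-2)·(-2) + (3)·(3)) / 3 = 38/3 = 12.6667

S is symmetric (S[j,i] = S[i,j]). Assembling:

S = [[8, -4.6667, 2],
 [-4.6667, 7.5833, 4.3333],
 [2, 4.3333, 12.6667]]


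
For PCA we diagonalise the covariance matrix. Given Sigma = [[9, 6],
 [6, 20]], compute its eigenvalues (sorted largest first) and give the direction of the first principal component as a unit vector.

Step 1 — characteristic polynomial of 2×2 Sigma:
  det(Sigma - λI) = λ² - trace · λ + det = 0.
  trace = 9 + 20 = 29, det = 9·20 - (6)² = 144.
Step 2 — discriminant:
  Δ = trace² - 4·det = 841 - 576 = 265.
Step 3 — eigenvalues:
  λ = (trace ± √Δ)/2 = (29 ± 16.2788)/2,
  λ_1 = 22.6394,  λ_2 = 6.3606.

Step 4 — unit eigenvector for λ_1: solve (Sigma - λ_1 I)v = 0. First row:
  (9 - 22.6394)·v_x + (6)·v_y = 0, i.e. (-13.6394)·v_x + (6)·v_y = 0,
  so v ∝ (b, λ_1 - a) = (6, 13.6394) = u.
  ||u|| = √((6)² + (13.6394)²) = √(222.0335) ≈ 14.9008,
  v_1 = u/||u|| ≈ (0.4027, 0.9153) (||v_1|| = 1).

λ_1 = 22.6394,  λ_2 = 6.3606;  v_1 ≈ (0.4027, 0.9153)


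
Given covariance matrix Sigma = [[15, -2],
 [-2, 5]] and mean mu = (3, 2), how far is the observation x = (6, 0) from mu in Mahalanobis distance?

Step 1 — centre the observation: (x - mu) = (3, -2).

Step 2 — invert Sigma. det(Sigma) = 15·5 - (-2)² = 71.
  Sigma^{-1} = (1/det) · [[d, -b], [-b, a]] = [[0.0704, 0.0282],
 [0.0282, 0.2113]].

Step 3 — form the quadratic (x - mu)^T · Sigma^{-1} · (x - mu):
  Sigma^{-1} · (x - mu) = (0.1549, -0.338).
  (x - mu)^T · [Sigma^{-1} · (x - mu)] = (3)·(0.1549) + (-2)·(-0.338) = 1.1408.

Step 4 — take square root: d = √(1.1408) ≈ 1.0681.

d(x, mu) = √(1.1408) ≈ 1.0681


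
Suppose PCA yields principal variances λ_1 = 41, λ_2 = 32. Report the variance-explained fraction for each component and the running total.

Step 1 — total variance = trace(Sigma) = Σ λ_i = 41 + 32 = 73.

Step 2 — fraction explained by component i = λ_i / Σ λ:
  PC1: 41/73 = 0.5616
  PC2: 32/73 = 0.4384

Step 3 — cumulative fraction after k components = (λ_1 + ... + λ_k) / Σ λ:
  k = 1: 41/73 = 0.5616
  k = 2: (41 + 32)/73 = 73/73 = 1

Summary (fraction, with percent):

explained: PC1 0.5616 (56.16%), PC2 0.4384 (43.84%);  cumulative: 0.5616, 1


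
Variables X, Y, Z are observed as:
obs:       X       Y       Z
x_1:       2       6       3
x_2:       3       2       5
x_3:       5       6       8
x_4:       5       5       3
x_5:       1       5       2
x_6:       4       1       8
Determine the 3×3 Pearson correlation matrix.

Step 1 — column means:
  mean(X) = (2 + 3 + 5 + 5 + 1 + 4) / 6 = 20/6 = 3.3333
  mean(Y) = (6 + 2 + 6 + 5 + 5 + 1) / 6 = 25/6 = 4.1667
  mean(Z) = (3 + 5 + 8 + 3 + 2 + 8) / 6 = 29/6 = 4.8333

Step 2 — sample variances and covariances s[i,j] = (1/(n-1)) · Σ_k (x_{k,i} - mean_i) · (x_{k,j} - mean_j), with n-1 = 5:
  s[X,X] = ((-1.3333)·(-1.3333) + (-0.3333)·(-0.3333) + (1.6667)·(1.6667) + (1.6667)·(1.6667) + (-2.3333)·(-2.3333) + (0.6667)·(0.6667)) / 5 = 13.3333/5 = 2.6667
  s[X,Y] = ((-1.3333)·(1.8333) + (-0.3333)·(-2.1667) + (1.6667)·(1.8333) + (1.6667)·(0.8333) + (-2.3333)·(0.8333) + (0.6667)·(-3.1667)) / 5 = -1.3333/5 = -0.2667
  s[X,Z] = ((-1.3333)·(-1.8333) + (-0.3333)·(0.1667) + (1.6667)·(3.1667) + (1.6667)·(-1.8333) + (-2.3333)·(-2.8333) + (0.6667)·(3.1667)) / 5 = 13.3333/5 = 2.6667
  s[Y,Y] = ((1.8333)·(1.8333) + (-2.1667)·(-2.1667) + (1.8333)·(1.8333) + (0.8333)·(0.8333) + (0.8333)·(0.8333) + (-3.1667)·(-3.1667)) / 5 = 22.8333/5 = 4.5667
  s[Y,Z] = ((1.8333)·(-1.8333) + (-2.1667)·(0.1667) + (1.8333)·(3.1667) + (0.8333)·(-1.8333) + (0.8333)·(-2.8333) + (-3.1667)·(3.1667)) / 5 = -11.8333/5 = -2.3667
  s[Z,Z] = ((-1.8333)·(-1.8333) + (0.1667)·(0.1667) + (3.1667)·(3.1667) + (-1.8333)·(-1.8333) + (-2.8333)·(-2.8333) + (3.1667)·(3.1667)) / 5 = 34.8333/5 = 6.9667
  Sample standard deviations s_i = √(s[i,i]):
  s(X) = √(2.6667) = 1.633
  s(Y) = √(4.5667) = 2.137
  s(Z) = √(6.9667) = 2.6394

Step 3 — r_{ij} = s_{ij} / (s_i · s_j):
  r[X,X] = 1 (diagonal).
  r[X,Y] = -0.2667 / (1.633 · 2.137) = -0.2667 / 3.4897 = -0.0764
  r[X,Z] = 2.6667 / (1.633 · 2.6394) = 2.6667 / 4.3102 = 0.6187
  r[Y,Y] = 1 (diagonal).
  r[Y,Z] = -2.3667 / (2.137 · 2.6394) = -2.3667 / 5.6404 = -0.4196
  r[Z,Z] = 1 (diagonal).

R is symmetric with unit diagonal. Assembling:

R = [[1, -0.0764, 0.6187],
 [-0.0764, 1, -0.4196],
 [0.6187, -0.4196, 1]]


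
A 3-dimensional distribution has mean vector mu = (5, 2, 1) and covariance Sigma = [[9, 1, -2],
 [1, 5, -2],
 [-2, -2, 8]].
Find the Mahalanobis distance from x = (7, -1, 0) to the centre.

Step 1 — centre the observation: (x - mu) = (2, -3, -1).

Step 2 — invert Sigma (cofactor / det for 3×3, or solve directly):
  Sigma^{-1} = [[0.1184, -0.0132, 0.0263],
 [-0.0132, 0.2237, 0.0526],
 [0.0263, 0.0526, 0.1447]].

Step 3 — form the quadratic (x - mu)^T · Sigma^{-1} · (x - mu):
  Sigma^{-1} · (x - mu) = (0.25, -0.75, -0.25).
  (x - mu)^T · [Sigma^{-1} · (x - mu)] = (2)·(0.25) + (-3)·(-0.75) + (-1)·(-0.25) = 3.

Step 4 — take square root: d = √(3) ≈ 1.7321.

d(x, mu) = √(3) ≈ 1.7321


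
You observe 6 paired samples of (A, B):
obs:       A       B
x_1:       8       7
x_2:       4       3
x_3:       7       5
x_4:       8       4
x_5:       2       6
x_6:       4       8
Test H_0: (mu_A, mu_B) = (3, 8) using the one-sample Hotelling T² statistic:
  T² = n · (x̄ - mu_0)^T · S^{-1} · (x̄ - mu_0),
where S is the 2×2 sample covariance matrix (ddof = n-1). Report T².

Step 1 — sample mean vector:
  mean(A) = (8 + 4 + 7 + 8 + 2 + 4) / 6 = 33/6 = 5.5
  mean(B) = (7 + 3 + 5 + 4 + 6 + 8) / 6 = 33/6 = 5.5
  x̄ = (5.5, 5.5),  deviation x̄ - mu_0 = (5.5, 5.5) - (3, 8) = (2.5, -2.5).

Step 2 — sample covariance matrix, S[i,j] = (1/(n-1)) · Σ_k (x_{k,i} - mean_i) · (x_{k,j} - mean_j), divisor n-1 = 5:
  S[A,A] = ((2.5)·(2.5) + (-1.5)·(-1.5) + (1.5)·(1.5) + (2.5)·(2.5) + (-3.5)·(-3.5) + (-1.5)·(-1.5)) / 5 = 31.5/5 = 6.3
  S[A,B] = ((2.5)·(1.5) + (-1.5)·(-2.5) + (1.5)·(-0.5) + (2.5)·(-1.5) + (-3.5)·(0.5) + (-1.5)·(2.5)) / 5 = -2.5/5 = -0.5
  S[B,B] = ((1.5)·(1.5) + (-2.5)·(-2.5) + (-0.5)·(-0.5) + (-1.5)·(-1.5) + (0.5)·(0.5) + (2.5)·(2.5)) / 5 = 17.5/5 = 3.5
  S = [[6.3, -0.5],
 [-0.5, 3.5]].

Step 3 — invert S. det(S) = 6.3·3.5 - (-0.5)² = 21.8.
  S^{-1} = (1/det) · [[d, -b], [-b, a]] = [[0.1606, 0.0229],
 [0.0229, 0.289]].

Step 4 — quadratic form (x̄ - mu_0)^T · S^{-1} · (x̄ - mu_0):
  S^{-1} · (x̄ - mu_0) = (0.344, -0.6651),
  (x̄ - mu_0)^T · [...] = (2.5)·(0.344) + (-2.5)·(-0.6651) = 2.5229.

Step 5 — scale by n: T² = 6 · 2.5229 = 15.1376.

T² ≈ 15.1376


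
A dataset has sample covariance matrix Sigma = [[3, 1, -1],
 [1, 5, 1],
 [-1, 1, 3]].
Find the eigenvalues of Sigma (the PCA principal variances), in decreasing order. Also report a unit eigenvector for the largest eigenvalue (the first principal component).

Step 1 — characteristic polynomial p(λ) = det(λI - Sigma) = λ³ - tr·λ² + c_1·λ - det, where tr = trace, c_1 = sum of the principal 2×2 minors, det = det(Sigma):
  tr = 3 + 5 + 3 = 11,
  c_1 = (3·5 - (1)²) + (3·3 - (-1)²) + (5·3 - (1)²) = 14 + 8 + 14 = 36,
  det = 3·(5·3 - (1)²) - (1)·((1)·3 - (1)·(-1)) + (-1)·((1)·(1) - 5·(-1)) = 3·(14) - (1)·(4) + (-1)·(6) = 32.
  So p(λ) = λ³ - 11λ² + 36λ - 32.
Step 2 — look for an integer root (rational root theorem: any rational root is an integer divisor of 32). Testing λ = 4:
  p(4) = 64 - 176 + 144 - 32 = 0  ✓
  Dividing out (λ - 4): p(λ) = (λ - 4)(λ² - 7λ + 8).
Step 3 — remaining eigenvalues from the quadratic λ² - 7λ + 8 = 0:
  Δ = 7² - 4·8 = 49 - 32 = 17,  λ = (7 ± √17)/2 = (7 ± 4.1231)/2 ≈ 5.5616 or 1.4384.
  Sorted: λ_1 = 5.5616,  λ_2 = 4,  λ_3 = 1.4384  (check: sum = 11 = tr ✓).

Step 4 — unit eigenvector for λ_1 ≈ 5.5616: v spans the null space of (Sigma - λ_1 I), whose rows are
  r_1 = (-2.5616, 1, -1),  r_2 = (1, -0.5616, 1),  r_3 = (-1, 1, -2.5616).
  v is orthogonal to every row, so take v ∝ r_1 × r_2 = ((1)·(1) - (-1)·(-0.5616), (-1)·(1) - (-2.5616)·(1), (-2.5616)·(-0.5616) - (1)·(1)) ≈ (0.4384, 1.5616, 0.4384).
  Let u = (0.4384, 1.5616, 0.4384).
  ||u|| = √((0.4384)² + (1.5616)² + (0.4384)²) = √(2.8229) ≈ 1.6802,  v_1 = u/||u|| ≈ (0.261, 0.9294, 0.261) (||v_1|| = 1).

λ_1 = 5.5616,  λ_2 = 4,  λ_3 = 1.4384;  v_1 ≈ (0.261, 0.9294, 0.261)


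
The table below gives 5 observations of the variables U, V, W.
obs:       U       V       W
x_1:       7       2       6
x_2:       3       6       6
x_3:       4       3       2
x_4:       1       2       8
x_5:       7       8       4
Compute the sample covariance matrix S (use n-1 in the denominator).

Step 1 — column means:
  mean(U) = (7 + 3 + 4 + 1 + 7) / 5 = 22/5 = 4.4
  mean(V) = (2 + 6 + 3 + 2 + 8) / 5 = 21/5 = 4.2
  mean(W) = (6 + 6 + 2 + 8 + 4) / 5 = 26/5 = 5.2

Step 2 — sample covariance S[i,j] = (1/(n-1)) · Σ_k (x_{k,i} - mean_i) · (x_{k,j} - mean_j), with n-1 = 4.
  S[U,U] = ((2.6)·(2.6) + (-1.4)·(-1.4) + (-0.4)·(-0.4) + (-3.4)·(-3.4) + (2.6)·(2.6)) / 4 = 27.2/4 = 6.8
  S[U,V] = ((2.6)·(-2.2) + (-1.4)·(1.8) + (-0.4)·(-1.2) + (-3.4)·(-2.2) + (2.6)·(3.8)) / 4 = 9.6/4 = 2.4
  S[U,W] = ((2.6)·(0.8) + (-1.4)·(0.8) + (-0.4)·(-3.2) + (-3.4)·(2.8) + (2.6)·(-1.2)) / 4 = -10.4/4 = -2.6
  S[V,V] = ((-2.2)·(-2.2) + (1.8)·(1.8) + (-1.2)·(-1.2) + (-2.2)·(-2.2) + (3.8)·(3.8)) / 4 = 28.8/4 = 7.2
  S[V,W] = ((-2.2)·(0.8) + (1.8)·(0.8) + (-1.2)·(-3.2) + (-2.2)·(2.8) + (3.8)·(-1.2)) / 4 = -7.2/4 = -1.8
  S[W,W] = ((0.8)·(0.8) + (0.8)·(0.8) + (-3.2)·(-3.2) + (2.8)·(2.8) + (-1.2)·(-1.2)) / 4 = 20.8/4 = 5.2

S is symmetric (S[j,i] = S[i,j]). Assembling:

S = [[6.8, 2.4, -2.6],
 [2.4, 7.2, -1.8],
 [-2.6, -1.8, 5.2]]


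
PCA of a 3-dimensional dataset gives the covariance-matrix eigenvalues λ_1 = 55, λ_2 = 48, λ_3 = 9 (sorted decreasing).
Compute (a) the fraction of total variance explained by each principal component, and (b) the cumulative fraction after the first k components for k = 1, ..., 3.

Step 1 — total variance = trace(Sigma) = Σ λ_i = 55 + 48 + 9 = 112.

Step 2 — fraction explained by component i = λ_i / Σ λ:
  PC1: 55/112 = 0.4911
  PC2: 48/112 = 0.4286
  PC3: 9/112 = 0.0804

Step 3 — cumulative fraction after k components = (λ_1 + ... + λ_k) / Σ λ:
  k = 1: 55/112 = 0.4911
  k = 2: (55 + 48)/112 = 103/112 = 0.9196
  k = 3: (55 + 48 + 9)/112 = 112/112 = 1

Summary (fraction, with percent):

explained: PC1 0.4911 (49.11%), PC2 0.4286 (42.86%), PC3 0.0804 (8.04%);  cumulative: 0.4911, 0.9196, 1


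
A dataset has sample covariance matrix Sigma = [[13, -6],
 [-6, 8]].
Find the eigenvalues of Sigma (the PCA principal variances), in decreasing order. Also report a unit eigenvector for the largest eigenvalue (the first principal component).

Step 1 — characteristic polynomial of 2×2 Sigma:
  det(Sigma - λI) = λ² - trace · λ + det = 0.
  trace = 13 + 8 = 21, det = 13·8 - (-6)² = 68.
Step 2 — discriminant:
  Δ = trace² - 4·det = 441 - 272 = 169.
Step 3 — eigenvalues:
  λ = (trace ± √Δ)/2 = (21 ± 13)/2,
  λ_1 = 17,  λ_2 = 4.

Step 4 — unit eigenvector for λ_1: solve (Sigma - λ_1 I)v = 0. First row:
  (13 - 17)·v_x + (-6)·v_y = 0, i.e. (-4)·v_x + (-6)·v_y = 0,
  so v ∝ (b, λ_1 - a) = (-6, 4); multiply by -1 so the first entry is positive: u = (6, -4).
  ||u|| = √((6)² + (-4)²) = √(52) ≈ 7.2111,
  v_1 = u/||u|| ≈ (0.8321, -0.5547) (||v_1|| = 1).

λ_1 = 17,  λ_2 = 4;  v_1 ≈ (0.8321, -0.5547)


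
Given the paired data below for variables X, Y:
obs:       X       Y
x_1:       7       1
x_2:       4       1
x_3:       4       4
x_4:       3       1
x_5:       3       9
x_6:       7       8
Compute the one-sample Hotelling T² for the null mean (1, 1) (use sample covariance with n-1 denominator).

Step 1 — sample mean vector:
  mean(X) = (7 + 4 + 4 + 3 + 3 + 7) / 6 = 28/6 = 4.6667
  mean(Y) = (1 + 1 + 4 + 1 + 9 + 8) / 6 = 24/6 = 4
  x̄ = (4.6667, 4),  deviation x̄ - mu_0 = (4.6667, 4) - (1, 1) = (3.6667, 3).

Step 2 — sample covariance matrix, S[i,j] = (1/(n-1)) · Σ_k (x_{k,i} - mean_i) · (x_{k,j} - mean_j), divisor n-1 = 5:
  S[X,X] = ((2.3333)·(2.3333) + (-0.6667)·(-0.6667) + (-0.6667)·(-0.6667) + (-1.6667)·(-1.6667) + (-1.6667)·(-1.6667) + (2.3333)·(2.3333)) / 5 = 17.3333/5 = 3.4667
  S[X,Y] = ((2.3333)·(-3) + (-0.6667)·(-3) + (-0.6667)·(0) + (-1.6667)·(-3) + (-1.6667)·(5) + (2.3333)·(4)) / 5 = 1/5 = 0.2
  S[Y,Y] = ((-3)·(-3) + (-3)·(-3) + (0)·(0) + (-3)·(-3) + (5)·(5) + (4)·(4)) / 5 = 68/5 = 13.6
  S = [[3.4667, 0.2],
 [0.2, 13.6]].

Step 3 — invert S. det(S) = 3.4667·13.6 - (0.2)² = 47.1067.
  S^{-1} = (1/det) · [[d, -b], [-b, a]] = [[0.2887, -0.0042],
 [-0.0042, 0.0736]].

Step 4 — quadratic form (x̄ - mu_0)^T · S^{-1} · (x̄ - mu_0):
  S^{-1} · (x̄ - mu_0) = (1.0459, 0.2052),
  (x̄ - mu_0)^T · [...] = (3.6667)·(1.0459) + (3)·(0.2052) = 4.4504.

Step 5 — scale by n: T² = 6 · 4.4504 = 26.7025.

T² ≈ 26.7025


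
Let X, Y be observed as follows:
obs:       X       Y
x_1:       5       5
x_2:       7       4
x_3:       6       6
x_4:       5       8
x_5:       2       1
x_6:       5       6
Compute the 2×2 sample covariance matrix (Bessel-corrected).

Step 1 — column means:
  mean(X) = (5 + 7 + 6 + 5 + 2 + 5) / 6 = 30/6 = 5
  mean(Y) = (5 + 4 + 6 + 8 + 1 + 6) / 6 = 30/6 = 5

Step 2 — sample covariance S[i,j] = (1/(n-1)) · Σ_k (x_{k,i} - mean_i) · (x_{k,j} - mean_j), with n-1 = 5.
  S[X,X] = ((0)·(0) + (2)·(2) + (1)·(1) + (0)·(0) + (-3)·(-3) + (0)·(0)) / 5 = 14/5 = 2.8
  S[X,Y] = ((0)·(0) + (2)·(-1) + (1)·(1) + (0)·(3) + (-3)·(-4) + (0)·(1)) / 5 = 11/5 = 2.2
  S[Y,Y] = ((0)·(0) + (-1)·(-1) + (1)·(1) + (3)·(3) + (-4)·(-4) + (1)·(1)) / 5 = 28/5 = 5.6

S is symmetric (S[j,i] = S[i,j]). Assembling:

S = [[2.8, 2.2],
 [2.2, 5.6]]


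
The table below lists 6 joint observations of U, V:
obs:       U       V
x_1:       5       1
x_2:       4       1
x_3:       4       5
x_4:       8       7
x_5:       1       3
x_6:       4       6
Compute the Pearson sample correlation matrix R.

Step 1 — column means:
  mean(U) = (5 + 4 + 4 + 8 + 1 + 4) / 6 = 26/6 = 4.3333
  mean(V) = (1 + 1 + 5 + 7 + 3 + 6) / 6 = 23/6 = 3.8333

Step 2 — sample variances and covariances s[i,j] = (1/(n-1)) · Σ_k (x_{k,i} - mean_i) · (x_{k,j} - mean_j), with n-1 = 5:
  s[U,U] = ((0.6667)·(0.6667) + (-0.3333)·(-0.3333) + (-0.3333)·(-0.3333) + (3.6667)·(3.6667) + (-3.3333)·(-3.3333) + (-0.3333)·(-0.3333)) / 5 = 25.3333/5 = 5.0667
  s[U,V] = ((0.6667)·(-2.8333) + (-0.3333)·(-2.8333) + (-0.3333)·(1.1667) + (3.6667)·(3.1667) + (-3.3333)·(-0.8333) + (-0.3333)·(2.1667)) / 5 = 12.3333/5 = 2.4667
  s[V,V] = ((-2.8333)·(-2.8333) + (-2.8333)·(-2.8333) + (1.1667)·(1.1667) + (3.1667)·(3.1667) + (-0.8333)·(-0.8333) + (2.1667)·(2.1667)) / 5 = 32.8333/5 = 6.5667
  Sample standard deviations s_i = √(s[i,i]):
  s(U) = √(5.0667) = 2.2509
  s(V) = √(6.5667) = 2.5626

Step 3 — r_{ij} = s_{ij} / (s_i · s_j):
  r[U,U] = 1 (diagonal).
  r[U,V] = 2.4667 / (2.2509 · 2.5626) = 2.4667 / 5.7681 = 0.4276
  r[V,V] = 1 (diagonal).

R is symmetric with unit diagonal. Assembling:

R = [[1, 0.4276],
 [0.4276, 1]]


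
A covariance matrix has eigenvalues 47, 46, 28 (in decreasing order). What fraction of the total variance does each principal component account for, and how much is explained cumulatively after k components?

Step 1 — total variance = trace(Sigma) = Σ λ_i = 47 + 46 + 28 = 121.

Step 2 — fraction explained by component i = λ_i / Σ λ:
  PC1: 47/121 = 0.3884
  PC2: 46/121 = 0.3802
  PC3: 28/121 = 0.2314

Step 3 — cumulative fraction after k components = (λ_1 + ... + λ_k) / Σ λ:
  k = 1: 47/121 = 0.3884
  k = 2: (47 + 46)/121 = 93/121 = 0.7686
  k = 3: (47 + 46 + 28)/121 = 121/121 = 1

Summary (fraction, with percent):

explained: PC1 0.3884 (38.84%), PC2 0.3802 (38.02%), PC3 0.2314 (23.14%);  cumulative: 0.3884, 0.7686, 1


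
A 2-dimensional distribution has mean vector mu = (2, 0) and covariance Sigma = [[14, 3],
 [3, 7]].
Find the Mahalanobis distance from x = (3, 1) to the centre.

Step 1 — centre the observation: (x - mu) = (1, 1).

Step 2 — invert Sigma. det(Sigma) = 14·7 - (3)² = 89.
  Sigma^{-1} = (1/det) · [[d, -b], [-b, a]] = [[0.0787, -0.0337],
 [-0.0337, 0.1573]].

Step 3 — form the quadratic (x - mu)^T · Sigma^{-1} · (x - mu):
  Sigma^{-1} · (x - mu) = (0.0449, 0.1236).
  (x - mu)^T · [Sigma^{-1} · (x - mu)] = (1)·(0.0449) + (1)·(0.1236) = 0.1685.

Step 4 — take square root: d = √(0.1685) ≈ 0.4105.

d(x, mu) = √(0.1685) ≈ 0.4105


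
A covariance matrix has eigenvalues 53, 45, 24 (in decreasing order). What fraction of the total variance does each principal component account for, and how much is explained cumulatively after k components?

Step 1 — total variance = trace(Sigma) = Σ λ_i = 53 + 45 + 24 = 122.

Step 2 — fraction explained by component i = λ_i / Σ λ:
  PC1: 53/122 = 0.4344
  PC2: 45/122 = 0.3689
  PC3: 24/122 = 0.1967

Step 3 — cumulative fraction after k components = (λ_1 + ... + λ_k) / Σ λ:
  k = 1: 53/122 = 0.4344
  k = 2: (53 + 45)/122 = 98/122 = 0.8033
  k = 3: (53 + 45 + 24)/122 = 122/122 = 1

Summary (fraction, with percent):

explained: PC1 0.4344 (43.44%), PC2 0.3689 (36.89%), PC3 0.1967 (19.67%);  cumulative: 0.4344, 0.8033, 1


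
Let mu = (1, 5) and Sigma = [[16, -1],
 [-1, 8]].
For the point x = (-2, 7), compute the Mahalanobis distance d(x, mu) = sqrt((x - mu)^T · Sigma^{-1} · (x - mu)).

Step 1 — centre the observation: (x - mu) = (-3, 2).

Step 2 — invert Sigma. det(Sigma) = 16·8 - (-1)² = 127.
  Sigma^{-1} = (1/det) · [[d, -b], [-b, a]] = [[0.063, 0.0079],
 [0.0079, 0.126]].

Step 3 — form the quadratic (x - mu)^T · Sigma^{-1} · (x - mu):
  Sigma^{-1} · (x - mu) = (-0.1732, 0.2283).
  (x - mu)^T · [Sigma^{-1} · (x - mu)] = (-3)·(-0.1732) + (2)·(0.2283) = 0.9764.

Step 4 — take square root: d = √(0.9764) ≈ 0.9881.

d(x, mu) = √(0.9764) ≈ 0.9881


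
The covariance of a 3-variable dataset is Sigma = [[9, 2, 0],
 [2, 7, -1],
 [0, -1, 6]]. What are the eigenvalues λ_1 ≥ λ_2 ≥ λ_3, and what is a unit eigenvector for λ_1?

Step 1 — characteristic polynomial p(λ) = det(λI - Sigma) = λ³ - tr·λ² + c_1·λ - det, where tr = trace, c_1 = sum of the principal 2×2 minors, det = det(Sigma):
  tr = 9 + 7 + 6 = 22,
  c_1 = (9·7 - (2)²) + (9·6 - (0)²) + (7·6 - (-1)²) = 59 + 54 + 41 = 154,
  det = 9·(7·6 - (-1)²) - (2)·((2)·6 - (-1)·(0)) + (0)·((2)·(-1) - 7·(0)) = 9·(41) - (2)·(12) + (0)·(-2) = 345.
  So p(λ) = λ³ - 22λ² + 154λ - 345.
Step 2 — look for an integer root (rational root theorem: any rational root is an integer divisor of 345). Testing λ = 5:
  p(5) = 125 - 550 + 770 - 345 = 0  ✓
  Dividing out (λ - 5): p(λ) = (λ - 5)(λ² - 17λ + 69).
Step 3 — remaining eigenvalues from the quadratic λ² - 17λ + 69 = 0:
  Δ = 17² - 4·69 = 289 - 276 = 13,  λ = (17 ± √13)/2 = (17 ± 3.6056)/2 ≈ 10.3028 or 6.6972.
  Sorted: λ_1 = 10.3028,  λ_2 = 6.6972,  λ_3 = 5  (check: sum = 22 = tr ✓).

Step 4 — unit eigenvector for λ_1 ≈ 10.3028: v spans the null space of (Sigma - λ_1 I), whose rows are
  r_1 = (-1.3028, 2, 0),  r_2 = (2, -3.3028, -1),  r_3 = (0, -1, -4.3028).
  v is orthogonal to every row, so take v ∝ r_1 × r_2 = ((2)·(-1) - (0)·(-3.3028), (0)·(2) - (-1.3028)·(-1), (-1.3028)·(-3.3028) - (2)·(2)) ≈ (-2, -1.3028, 0.3028).
  Rescale (multiply by -1 so the first nonzero entry is positive): u = (2, 1.3028, -0.3028).
  ||u|| = √((2)² + (1.3028)² + (-0.3028)²) = √(5.7889) ≈ 2.406,  v_1 = u/||u|| ≈ (0.8313, 0.5415, -0.1258) (||v_1|| = 1).

λ_1 = 10.3028,  λ_2 = 6.6972,  λ_3 = 5;  v_1 ≈ (0.8313, 0.5415, -0.1258)
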